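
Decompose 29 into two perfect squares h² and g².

We need to find integers h, g > 0 such that h² + g² = 29.
Trying h = 2: g² = 29 - 2² = 29 - 4 = 25
g = 5
Check: 2² + 5² = 4 + 25 = 29 ✓

29 = 2² + 5²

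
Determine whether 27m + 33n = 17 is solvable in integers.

Step 1: Compute gcd(27, 33).
gcd(27, 33) = 3

Step 2: Check divisibility.
Does 3 divide 17? 17 = 3 x 5 + 2, so no.

By the theorem on linear Diophantine equations, 27m + 33n = 17 has integer solutions if and only if gcd(27, 33) divides 17. Since 3 does not divide 17, no solutions exist.

No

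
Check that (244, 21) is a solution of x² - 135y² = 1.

Compute x² = 244² = 59536
Compute 135y² = 135·21² = 135·441 = 59535
x² - 135y² = 59536 - 59535 = 1
Since this equals 1, (244, 21) is a solution.

Yes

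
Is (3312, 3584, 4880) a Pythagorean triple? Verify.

Compute a² + b² = 3312² + 3584² = 10969344 + 12845056 = 23814400
Compute c² = 4880² = 23814400
Since 23814400 = 23814400, confirmed.

Yes, it is a Pythagorean triple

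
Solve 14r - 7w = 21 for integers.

Step 1: Check solvability.
gcd(14, 7) = 7
Since 7 divides 21, solutions exist.

Step 2: Apply extended Euclidean algorithm to find gcd.
We find integers such that 14*x0 + 7*y0 = 7

Step 3: Scale the particular solution.
Multiply by 21/7 = 3:
r = 0, w = -3

Step 4: Verify.
14*(0) - 7*(-3) = 21 = 21 ✓

r = 0, w = -3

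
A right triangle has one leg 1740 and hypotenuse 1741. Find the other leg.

a² = c² - b² = 3031081 - 3027600 = 3481
a = 59

59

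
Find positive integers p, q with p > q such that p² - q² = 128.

Factor: p² - q² = (p+q)(p-q) = 128.
We need two factors of 128 with the same parity.
Use p+q = 64 and p-q = 2 (product 64·2 = 128).
Adding: 2p = 66, so p = 33.
Subtracting: 2q = 62, so q = 31.
Check: 33² - 31² = 1089 - 961 = 128 ✓

p = 33, q = 31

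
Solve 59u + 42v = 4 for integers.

Step 1: Check solvability.
gcd(59, 42) = 1
Since 1 divides 4, solutions exist.

Step 2: Apply extended Euclidean algorithm to find gcd.
We find integers such that 59*x0 + 42*y0 = 1

Step 3: Scale the particular solution.
Multiply by 4/1 = 4:
u = 20, v = -28

Step 4: Verify.
59*(20) + 42*(-28) = 4 = 4 ✓

u = 20, v = -28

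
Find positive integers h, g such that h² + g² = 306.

Search for h with 306 - h² a perfect square.
h = 9: 306 - 9² = 306 - 81 = 225 = 15² ✓
So h = 9, g = 15.

h = 9, g = 15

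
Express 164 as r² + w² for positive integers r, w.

We need to find integers r, w > 0 such that r² + w² = 164.
Trying r = 8: w² = 164 - 8² = 164 - 64 = 100
w = 10
Check: 8² + 10² = 64 + 100 = 164 ✓

164 = 8² + 10²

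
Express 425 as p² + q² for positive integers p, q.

We need to find integers p, q > 0 such that p² + q² = 425.
Trying p = 5: q² = 425 - 5² = 425 - 25 = 400
q = 20
Check: 5² + 20² = 25 + 400 = 425 ✓

425 = 5² + 20²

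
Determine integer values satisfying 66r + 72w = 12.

Step 1: Check solvability.
gcd(66, 72) = 6
Since 6 divides 12, solutions exist.

Step 2: Apply extended Euclidean algorithm to find gcd.
We find integers such that 66*x0 + 72*y0 = 6

Step 3: Scale the particular solution.
Multiply by 12/6 = 2:
r = -2, w = 2

Step 4: Verify.
66*(-2) + 72*(2) = 12 = 12 ✓

r = -2, w = 2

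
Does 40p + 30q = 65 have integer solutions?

Step 1: Compute gcd(40, 30).
gcd(40, 30) = 10

Step 2: Check divisibility.
Does 10 divide 65? 65 = 10 x 6 + 5, so no.

By the theorem on linear Diophantine equations, 40p + 30q = 65 has integer solutions if and only if gcd(40, 30) divides 65. Since 10 does not divide 65, no solutions exist.

No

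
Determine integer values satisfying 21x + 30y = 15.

Step 1: Check solvability.
gcd(21, 30) = 3
Since 3 divides 15, solutions exist.

Step 2: Apply extended Euclidean algorithm to find gcd.
We find integers such that 21*x0 + 30*y0 = 3

Step 3: Scale the particular solution.
Multiply by 15/3 = 5:
x = 15, y = -10

Step 4: Verify.
21*(15) + 30*(-10) = 15 = 15 ✓

x = 15, y = -10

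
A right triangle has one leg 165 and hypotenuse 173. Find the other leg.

b² = c² - a² = 29929 - 27225 = 2704
b = 52

52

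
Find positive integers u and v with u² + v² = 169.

We need to find integers u, v > 0 such that u² + v² = 169.
Trying u = 5: v² = 169 - 5² = 169 - 25 = 144
v = 12
Check: 5² + 12² = 25 + 144 = 169 ✓

169 = 5² + 12²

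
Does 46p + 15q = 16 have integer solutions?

Step 1: Compute gcd(46, 15).
gcd(46, 15) = 1

Step 2: Check divisibility.
Does 1 divide 16? 16 = 1 x 16, so yes.

By the theorem on linear Diophantine equations, 46p + 15q = 16 has integer solutions if and only if gcd(46, 15) divides 16. Since 1 | 16, solutions exist.

Yes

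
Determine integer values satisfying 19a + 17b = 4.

Step 1: Check solvability.
gcd(19, 17) = 1
Since 1 divides 4, solutions exist.

Step 2: Apply extended Euclidean algorithm to find gcd.
We find integers such that 19*x0 + 17*y0 = 1

Step 3: Scale the particular solution.
Multiply by 4/1 = 4:
a = -32, b = 36

Step 4: Verify.
19*(-32) + 17*(36) = 4 = 4 ✓

a = -32, b = 36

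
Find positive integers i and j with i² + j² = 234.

We need to find integers i, j > 0 such that i² + j² = 234.
Trying i = 3: j² = 234 - 3² = 234 - 9 = 225
j = 15
Check: 3² + 15² = 9 + 225 = 234 ✓

234 = 3² + 15²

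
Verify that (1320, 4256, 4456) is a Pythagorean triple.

Compute a² + b² = 1320² + 4256² = 1742400 + 18113536 = 19855936
Compute c² = 4456² = 19855936
Since 19855936 = 19855936, confirmed.

Yes, it is a Pythagorean triple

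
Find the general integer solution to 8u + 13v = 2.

Step 1: Compute gcd(8, 13) = 1.
Since 1 divides 2, solutions exist.

Step 2: Find a particular solution using extended Euclidean algorithm.
We get u₀ = 10, v₀ = -6.
Check: 8*10 + 13*-6 = 2 = 2 ✓

Step 3: Write the general solution.
u = 10 + (13/1)t = 10 + 13t
v = -6 - (8/1)t = -6 - 8t
for any integer t.

u = 10 + 13t, v = -6 - 8t for integer t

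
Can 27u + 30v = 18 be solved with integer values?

Step 1: Compute gcd(27, 30).
gcd(27, 30) = 3

Step 2: Check divisibility.
Does 3 divide 18? 18 = 3 x 6, so yes.

By the theorem on linear Diophantine equations, 27u + 30v = 18 has integer solutions if and only if gcd(27, 30) divides 18. Since 3 | 18, solutions exist.

Yes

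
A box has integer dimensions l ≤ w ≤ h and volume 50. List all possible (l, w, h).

Iterate l from 1 to ⌊50^(1/3)⌋. For each l dividing 50, iterate w ≥ l with w dividing 50/l, and set h = 50/(l·w).
Triples found (4): (1×1×50), (1×2×25), (1×5×10), (2×5×5)

(1×1×50), (1×2×25), (1×5×10), (2×5×5)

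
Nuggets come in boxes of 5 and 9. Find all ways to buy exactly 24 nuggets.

We need non-negative integers (x, y) with 5x + 9y = 24.
For each x in 0..4, check if 24 - 5x is a non-negative multiple of 9.
x = 3: 9y = 9, y = 1 ✓

(3 boxes of 5, 1 boxes of 9)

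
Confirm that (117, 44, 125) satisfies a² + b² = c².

Compute a² + b² = 117² + 44² = 13689 + 1936 = 15625
Compute c² = 125² = 15625
Since 15625 = 15625, confirmed.

Yes, it is a Pythagorean triple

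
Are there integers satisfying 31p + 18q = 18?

Step 1: Compute gcd(31, 18).
gcd(31, 18) = 1

Step 2: Check divisibility.
Does 1 divide 18? 18 = 1 x 18, so yes.

By the theorem on linear Diophantine equations, 31p + 18q = 18 has integer solutions if and only if gcd(31, 18) divides 18. Since 1 | 18, solutions exist.

Yes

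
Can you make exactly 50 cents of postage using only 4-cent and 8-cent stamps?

We need non-negative x, y with 4x + 8y = 50.
gcd(4, 8) = 4, and 4 does not divide 50.
No integer solutions exist, so certainly no non-negative ones.

No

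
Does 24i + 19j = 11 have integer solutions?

Step 1: Compute gcd(24, 19).
gcd(24, 19) = 1

Step 2: Check divisibility.
Does 1 divide 11? 11 = 1 x 11, so yes.

By the theorem on linear Diophantine equations, 24i + 19j = 11 has integer solutions if and only if gcd(24, 19) divides 11. Since 1 | 11, solutions exist.

Yes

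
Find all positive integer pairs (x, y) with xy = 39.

The positive divisors of 39 are: 1, 3, 13, 39.
Each divisor d gives the pair (d, 39/d):
(1, 39), (3, 13), (13, 3), (39, 1)

(1, 39), (3, 13), (13, 3), (39, 1)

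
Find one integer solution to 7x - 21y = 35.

Step 1: Check solvability.
gcd(7, 21) = 7
Since 7 divides 35, solutions exist.

Step 2: Apply extended Euclidean algorithm to find gcd.
We find integers such that 7*x0 + 21*y0 = 7

Step 3: Scale the particular solution.
Multiply by 35/7 = 5:
x = 5, y = 0

Step 4: Verify.
7*(5) - 21*(0) = 35 = 35 ✓

x = 5, y = 0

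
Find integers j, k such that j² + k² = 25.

We need to find integers j, k > 0 such that j² + k² = 25.
Trying j = 3: k² = 25 - 3² = 25 - 9 = 16
k = 4
Check: 3² + 4² = 9 + 16 = 25 ✓

25 = 3² + 4²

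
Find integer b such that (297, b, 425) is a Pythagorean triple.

b² = c² - a² = 425² - 297² = 180625 - 88209 = 92416
b = sqrt(92416) = 304

304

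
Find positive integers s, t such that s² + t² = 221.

Search for s with 221 - s² a perfect square.
s = 5: 221 - 5² = 221 - 25 = 196 = 14² ✓
So s = 5, t = 14.

s = 5, t = 14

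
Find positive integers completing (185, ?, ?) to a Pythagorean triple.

We need the other leg and hypotenuse such that 185² + x² = c².
Take x = 672, c = 697: 185² + 672² = 34225 + 451584 = 485809 = 697² ✓
Triple: (185, 672, 697)

(185, 672, 697)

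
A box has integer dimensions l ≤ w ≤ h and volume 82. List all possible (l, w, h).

Iterate l from 1 to ⌊82^(1/3)⌋. For each l dividing 82, iterate w ≥ l with w dividing 82/l, and set h = 82/(l·w).
Triples found (2): (1×1×82), (1×2×41)

(1×1×82), (1×2×41)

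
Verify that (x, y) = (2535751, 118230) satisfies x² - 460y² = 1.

Compute x² = 2535751² = 6430033134001
Compute 460y² = 460·118230² = 460·13978332900 = 6430033134000
x² - 460y² = 6430033134001 - 6430033134000 = 1
Since this equals 1, (2535751, 118230) is a solution.

Yes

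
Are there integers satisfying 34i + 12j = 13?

Step 1: Compute gcd(34, 12).
gcd(34, 12) = 2

Step 2: Check divisibility.
Does 2 divide 13? 13 = 2 x 6 + 1, so no.

By the theorem on linear Diophantine equations, 34i + 12j = 13 has integer solutions if and only if gcd(34, 12) divides 13. Since 2 does not divide 13, no solutions exist.

No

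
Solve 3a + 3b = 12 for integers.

Step 1: Check solvability.
gcd(3, 3) = 3
Since 3 divides 12, solutions exist.

Step 2: Apply extended Euclidean algorithm to find gcd.
We find integers such that 3*x0 + 3*y0 = 3

Step 3: Scale the particular solution.
Multiply by 12/3 = 4:
a = 0, b = 4

Step 4: Verify.
3*(0) + 3*(4) = 12 = 12 ✓

a = 0, b = 4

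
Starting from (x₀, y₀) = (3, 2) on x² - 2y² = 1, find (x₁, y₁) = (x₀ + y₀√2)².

Solutions to x² - Dy² = 1 are generated by powers of (x₀ + y₀√D).
The next solution satisfies x₁ + y₁√2 = (x₀ + y₀√2)², giving:
x₁ = x₀² + 2y₀² = 3² + 2·2² = 9 + 8 = 17
y₁ = 2x₀y₀ = 2·3·2 = 12

Verify: 17² - 2·12² = 289 - 288 = 1 ✓

x = 17, y = 12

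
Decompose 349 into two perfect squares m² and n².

We need to find integers m, n > 0 such that m² + n² = 349.
Trying m = 5: n² = 349 - 5² = 349 - 25 = 324
n = 18
Check: 5² + 18² = 25 + 324 = 349 ✓

349 = 5² + 18²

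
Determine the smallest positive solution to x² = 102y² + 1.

We seek the smallest positive integers (x, y) with x² - 102y² = 1, i.e., x² = 102y² + 1.
Try successive y values:
y = 1: x² = 102·1² + 1 = 103, not a perfect square
y = 2: x² = 102·2² + 1 = 409, not a perfect square
y = 3: x² = 102·3² + 1 = 919, not a perfect square
... continuing the search (or via continued fractions) ...
y = 10: x² = 102·10² + 1 = 10201, x = 101 ✓

Verify: 101² - 102·10² = 10201 - 10200 = 1 ✓

x = 101, y = 10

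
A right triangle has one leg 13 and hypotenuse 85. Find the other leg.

b² = c² - a² = 7225 - 169 = 7056
b = 84

84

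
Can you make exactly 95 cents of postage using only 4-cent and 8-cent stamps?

We need non-negative x, y with 4x + 8y = 95.
gcd(4, 8) = 4, and 4 does not divide 95.
No integer solutions exist, so certainly no non-negative ones.

No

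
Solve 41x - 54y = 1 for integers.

Step 1: Check solvability.
gcd(41, 54) = 1
Since 1 divides 1, solutions exist.

Step 2: Apply extended Euclidean algorithm to find gcd.
We find integers such that 41*x0 + 54*y0 = 1

Step 3: Scale the particular solution.
Multiply by 1/1 = 1:
x = -25, y = -19

Step 4: Verify.
41*(-25) - 54*(-19) = 1 = 1 ✓

x = -25, y = -19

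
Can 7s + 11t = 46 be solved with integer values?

Step 1: Compute gcd(7, 11).
gcd(7, 11) = 1

Step 2: Check divisibility.
Does 1 divide 46? 46 = 1 x 46, so yes.

By the theorem on linear Diophantine equations, 7s + 11t = 46 has integer solutions if and only if gcd(7, 11) divides 46. Since 1 | 46, solutions exist.

Yes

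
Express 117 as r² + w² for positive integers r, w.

We need to find integers r, w > 0 such that r² + w² = 117.
Trying r = 6: w² = 117 - 6² = 117 - 36 = 81
w = 9
Check: 6² + 9² = 36 + 81 = 117 ✓

117 = 6² + 9²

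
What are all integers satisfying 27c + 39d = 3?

Step 1: Compute gcd(27, 39) = 3.
Since 3 divides 3, solutions exist.

Step 2: Find a particular solution using extended Euclidean algorithm.
We get c₀ = 3, d₀ = -2.
Check: 27*3 + 39*-2 = 3 = 3 ✓

Step 3: Write the general solution.
c = 3 + (39/3)t = 3 + 13t
d = -2 - (27/3)t = -2 - 9t
for any integer t.

c = 3 + 13t, d = -2 - 9t for integer t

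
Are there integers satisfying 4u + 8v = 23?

Step 1: Compute gcd(4, 8).
gcd(4, 8) = 4

Step 2: Check divisibility.
Does 4 divide 23? 23 = 4 x 5 + 3, so no.

By the theorem on linear Diophantine equations, 4u + 8v = 23 has integer solutions if and only if gcd(4, 8) divides 23. Since 4 does not divide 23, no solutions exist.

No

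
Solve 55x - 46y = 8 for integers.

Step 1: Check solvability.
gcd(55, 46) = 1
Since 1 divides 8, solutions exist.

Step 2: Apply extended Euclidean algorithm to find gcd.
We find integers such that 55*x0 + 46*y0 = 1

Step 3: Scale the particular solution.
Multiply by 8/1 = 8:
x = -40, y = -48

Step 4: Verify.
55*(-40) - 46*(-48) = 8 = 8 ✓

x = -40, y = -48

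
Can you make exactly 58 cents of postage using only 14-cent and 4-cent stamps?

We need non-negative x, y with 14x + 4y = 58.
gcd(14, 4) = 2 divides 58, so integer solutions exist.
Search for a non-negative one: x = 1 gives 4y = 58 - 14 = 44, so y = 11.
Check: 14·1 + 4·11 = 58 ✓

Yes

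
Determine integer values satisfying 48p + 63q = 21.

Step 1: Check solvability.
gcd(48, 63) = 3
Since 3 divides 21, solutions exist.

Step 2: Apply extended Euclidean algorithm to find gcd.
We find integers such that 48*x0 + 63*y0 = 3

Step 3: Scale the particular solution.
Multiply by 21/3 = 7:
p = 28, q = -21

Step 4: Verify.
48*(28) + 63*(-21) = 21 = 21 ✓

p = 28, q = -21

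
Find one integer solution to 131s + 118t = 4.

Step 1: Check solvability.
gcd(131, 118) = 1
Since 1 divides 4, solutions exist.

Step 2: Apply extended Euclidean algorithm to find gcd.
We find integers such that 131*x0 + 118*y0 = 1

Step 3: Scale the particular solution.
Multiply by 4/1 = 4:
s = -36, t = 40

Step 4: Verify.
131*(-36) + 118*(40) = 4 = 4 ✓

s = -36, t = 40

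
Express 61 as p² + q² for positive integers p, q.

We need to find integers p, q > 0 such that p² + q² = 61.
Trying p = 5: q² = 61 - 5² = 61 - 25 = 36
q = 6
Check: 5² + 6² = 25 + 36 = 61 ✓

61 = 5² + 6²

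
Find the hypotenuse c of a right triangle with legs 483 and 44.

c² = a² + b² = 483² + 44² = 233289 + 1936 = 235225
c = 485

485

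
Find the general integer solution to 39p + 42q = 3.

Step 1: Compute gcd(39, 42) = 3.
Since 3 divides 3, solutions exist.

Step 2: Find a particular solution using extended Euclidean algorithm.
We get p₀ = -1, q₀ = 1.
Check: 39*-1 + 42*1 = 3 = 3 ✓

Step 3: Write the general solution.
p = -1 + (42/3)t = -1 + 14t
q = 1 - (39/3)t = 1 - 13t
for any integer t.

p = -1 + 14t, q = 1 - 13t for integer t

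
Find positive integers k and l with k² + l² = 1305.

We need to find integers k, l > 0 such that k² + l² = 1305.
Trying k = 3: l² = 1305 - 3² = 1305 - 9 = 1296
l = 36
Check: 3² + 36² = 9 + 1296 = 1305 ✓

1305 = 3² + 36²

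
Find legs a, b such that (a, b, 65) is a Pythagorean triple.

We need a² + b² = 65² = 4225.
Trying: 63² + 16² = 3969 + 256 = 4225 ✓

(63, 16, 65)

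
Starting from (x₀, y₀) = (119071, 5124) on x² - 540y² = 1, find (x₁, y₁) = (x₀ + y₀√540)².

Solutions to x² - Dy² = 1 are generated by powers of (x₀ + y₀√D).
The next solution satisfies x₁ + y₁√540 = (x₀ + y₀√540)², giving:
x₁ = x₀² + 540y₀² = 119071² + 540·5124² = 14177903041 + 14177903040 = 28355806081
y₁ = 2x₀y₀ = 2·119071·5124 = 1220239608

Verify: 28355806081² - 540·1220239608² = 804051738503276578561 - 804051738503276578560 = 1 ✓

x = 28355806081, y = 1220239608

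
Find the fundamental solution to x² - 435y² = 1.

We seek the smallest positive integers (x, y) with x² - 435y² = 1, i.e., x² = 435y² + 1.
Try successive y values:
y = 1: x² = 435·1² + 1 = 436, not a perfect square
y = 2: x² = 435·2² + 1 = 1741, not a perfect square
y = 3: x² = 435·3² + 1 = 3916, not a perfect square
... continuing the search (or via continued fractions) ...
y = 7: x² = 435·7² + 1 = 21316, x = 146 ✓

Verify: 146² - 435·7² = 21316 - 21315 = 1 ✓

x = 146, y = 7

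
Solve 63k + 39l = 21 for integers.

Step 1: Check solvability.
gcd(63, 39) = 3
Since 3 divides 21, solutions exist.

Step 2: Apply extended Euclidean algorithm to find gcd.
We find integers such that 63*x0 + 39*y0 = 3

Step 3: Scale the particular solution.
Multiply by 21/3 = 7:
k = 35, l = -56

Step 4: Verify.
63*(35) + 39*(-56) = 21 = 21 ✓

k = 35, l = -56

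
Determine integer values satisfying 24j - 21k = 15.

Step 1: Check solvability.
gcd(24, 21) = 3
Since 3 divides 15, solutions exist.

Step 2: Apply extended Euclidean algorithm to find gcd.
We find integers such that 24*x0 + 21*y0 = 3

Step 3: Scale the particular solution.
Multiply by 15/3 = 5:
j = 5, k = 5

Step 4: Verify.
24*(5) - 21*(5) = 15 = 15 ✓

j = 5, k = 5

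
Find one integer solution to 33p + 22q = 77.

Step 1: Check solvability.
gcd(33, 22) = 11
Since 11 divides 77, solutions exist.

Step 2: Apply extended Euclidean algorithm to find gcd.
We find integers such that 33*x0 + 22*y0 = 11

Step 3: Scale the particular solution.
Multiply by 77/11 = 7:
p = 7, q = -7

Step 4: Verify.
33*(7) + 22*(-7) = 77 = 77 ✓

p = 7, q = -7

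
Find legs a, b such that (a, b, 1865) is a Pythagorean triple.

We need a² + b² = 1865² = 3478225.
Trying: 1375² + 1260² = 1890625 + 1587600 = 3478225 ✓

(1375, 1260, 1865)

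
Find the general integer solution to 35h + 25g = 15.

Step 1: Compute gcd(35, 25) = 5.
Since 5 divides 15, solutions exist.

Step 2: Find a particular solution using extended Euclidean algorithm.
We get h₀ = -6, g₀ = 9.
Check: 35*-6 + 25*9 = 15 = 15 ✓

Step 3: Write the general solution.
h = -6 + (25/5)t = -6 + 5t
g = 9 - (35/5)t = 9 - 7t
for any integer t.

h = -6 + 5t, g = 9 - 7t for integer t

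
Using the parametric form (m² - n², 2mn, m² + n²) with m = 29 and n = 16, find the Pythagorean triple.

a = m² - n² = 29² - 16² = 841 - 256 = 585
b = 2mn = 2·29·16 = 928
c = m² + n² = 841 + 256 = 1097
Verify: 585² + 928² = 342225 + 861184 = 1203409 = 1097² ✓

(585, 928, 1097)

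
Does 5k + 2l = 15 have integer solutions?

Step 1: Compute gcd(5, 2).
gcd(5, 2) = 1

Step 2: Check divisibility.
Does 1 divide 15? 15 = 1 x 15, so yes.

By the theorem on linear Diophantine equations, 5k + 2l = 15 has integer solutions if and only if gcd(5, 2) divides 15. Since 1 | 15, solutions exist.

Yes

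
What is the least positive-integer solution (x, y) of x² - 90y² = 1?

We seek the smallest positive integers (x, y) with x² - 90y² = 1, i.e., x² = 90y² + 1.
Try successive y values:
y = 1: x² = 90·1² + 1 = 91, not a perfect square
y = 2: x² = 90·2² + 1 = 361, x = 19 ✓

Verify: 19² - 90·2² = 361 - 360 = 1 ✓

x = 19, y = 2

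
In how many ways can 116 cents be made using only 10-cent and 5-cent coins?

We need non-negative integers (x, y) with 10x + 5y = 116.
For each x from 0 to 11, check if (116 - 10x) is a non-negative multiple of 5.
Solutions (x, y): none
Count: 0

0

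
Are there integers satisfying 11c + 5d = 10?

Step 1: Compute gcd(11, 5).
gcd(11, 5) = 1

Step 2: Check divisibility.
Does 1 divide 10? 10 = 1 x 10, so yes.

By the theorem on linear Diophantine equations, 11c + 5d = 10 has integer solutions if and only if gcd(11, 5) divides 10. Since 1 | 10, solutions exist.

Yes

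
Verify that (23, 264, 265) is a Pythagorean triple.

Compute a² + b²:
23² + 264² = 529 + 69696 = 70225
Compute c²:
265² = 70225
Since 70225 = 70225, it is a Pythagorean triple.

Yes, it is a Pythagorean triple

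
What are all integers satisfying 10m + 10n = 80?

Step 1: Compute gcd(10, 10) = 10.
Since 10 divides 80, solutions exist.

Step 2: Find a particular solution using extended Euclidean algorithm.
We get m₀ = 0, n₀ = 8.
Check: 10*0 + 10*8 = 80 = 80 ✓

Step 3: Write the general solution.
m = 0 + (10/10)t = 0 + 1t
n = 8 - (10/10)t = 8 - 1t
for any integer t.

m = 0 + 1t, n = 8 - 1t for integer t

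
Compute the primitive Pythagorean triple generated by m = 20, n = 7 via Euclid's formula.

a = m² - n² = 400 - 49 = 351
b = 2mn = 2·20·7 = 280
c = m² + n² = 400 + 49 = 449
Verify: 351² + 280² = 123201 + 78400 = 201601 = 449² ✓

(351, 280, 449)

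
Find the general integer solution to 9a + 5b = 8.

Step 1: Compute gcd(9, 5) = 1.
Since 1 divides 8, solutions exist.

Step 2: Find a particular solution using extended Euclidean algorithm.
We get a₀ = -8, b₀ = 16.
Check: 9*-8 + 5*16 = 8 = 8 ✓

Step 3: Write the general solution.
a = -8 + (5/1)t = -8 + 5t
b = 16 - (9/1)t = 16 - 9t
for any integer t.

a = -8 + 5t, b = 16 - 9t for integer t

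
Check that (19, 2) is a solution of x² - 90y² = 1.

Compute x² = 19² = 361
Compute 90y² = 90·2² = 90·4 = 360
x² - 90y² = 361 - 360 = 1
Since this equals 1, (19, 2) is a solution.

Yes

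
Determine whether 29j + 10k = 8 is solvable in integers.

Step 1: Compute gcd(29, 10).
gcd(29, 10) = 1

Step 2: Check divisibility.
Does 1 divide 8? 8 = 1 x 8, so yes.

By the theorem on linear Diophantine equations, 29j + 10k = 8 has integer solutions if and only if gcd(29, 10) divides 8. Since 1 | 8, solutions exist.

Yes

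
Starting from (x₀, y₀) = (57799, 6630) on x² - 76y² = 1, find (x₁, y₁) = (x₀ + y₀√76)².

Solutions to x² - Dy² = 1 are generated by powers of (x₀ + y₀√D).
The next solution satisfies x₁ + y₁√76 = (x₀ + y₀√76)², giving:
x₁ = x₀² + 76y₀² = 57799² + 76·6630² = 3340724401 + 3340724400 = 6681448801
y₁ = 2x₀y₀ = 2·57799·6630 = 766414740

Verify: 6681448801² - 76·766414740² = 44641758080384337601 - 44641758080384337600 = 1 ✓

x = 6681448801, y = 766414740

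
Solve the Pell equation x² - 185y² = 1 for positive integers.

We seek the smallest positive integers (x, y) with x² - 185y² = 1, i.e., x² = 185y² + 1.
Try successive y values:
y = 1: x² = 185·1² + 1 = 186, not a perfect square
y = 2: x² = 185·2² + 1 = 741, not a perfect square
y = 3: x² = 185·3² + 1 = 1666, not a perfect square
... continuing the search (or via continued fractions) ...
y = 680: x² = 185·680² + 1 = 85544001, x = 9249 ✓

Verify: 9249² - 185·680² = 85544001 - 85544000 = 1 ✓

x = 9249, y = 680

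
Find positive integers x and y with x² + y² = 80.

We need to find integers x, y > 0 such that x² + y² = 80.
Trying x = 4: y² = 80 - 4² = 80 - 16 = 64
y = 8
Check: 4² + 8² = 16 + 64 = 80 ✓

80 = 4² + 8²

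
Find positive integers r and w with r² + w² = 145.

We need to find integers r, w > 0 such that r² + w² = 145.
Trying r = 1: w² = 145 - 1² = 145 - 1 = 144
w = 12
Check: 1² + 12² = 1 + 144 = 145 ✓

145 = 1² + 12²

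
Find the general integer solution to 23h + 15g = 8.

Step 1: Compute gcd(23, 15) = 1.
Since 1 divides 8, solutions exist.

Step 2: Find a particular solution using extended Euclidean algorithm.
We get h₀ = 16, g₀ = -24.
Check: 23*16 + 15*-24 = 8 = 8 ✓

Step 3: Write the general solution.
h = 16 + (15/1)t = 16 + 15t
g = -24 - (23/1)t = -24 - 23t
for any integer t.

h = 16 + 15t, g = -24 - 23t for integer t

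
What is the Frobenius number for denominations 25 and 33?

For two coprime denominations a and b, the Frobenius number (largest value not representable as a non-negative combination) is ab - a - b.
Here gcd(25, 33) = 1, so they are coprime.
F(25, 33) = 25·33 - 25 - 33 = 825 - 58 = 767

767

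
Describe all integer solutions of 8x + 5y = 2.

Step 1: Compute gcd(8, 5) = 1.
Since 1 divides 2, solutions exist.

Step 2: Find a particular solution using extended Euclidean algorithm.
We get x₀ = 4, y₀ = -6.
Check: 8*4 + 5*-6 = 2 = 2 ✓

Step 3: Write the general solution.
x = 4 + (5/1)t = 4 + 5t
y = -6 - (8/1)t = -6 - 8t
for any integer t.

x = 4 + 5t, y = -6 - 8t for integer t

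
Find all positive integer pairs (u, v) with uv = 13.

The positive divisors of 13 are: 1, 13.
Each divisor d gives the pair (d, 13/d):
(1, 13), (13, 1)

(1, 13), (13, 1)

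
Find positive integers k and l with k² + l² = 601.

We need to find integers k, l > 0 such that k² + l² = 601.
Trying k = 5: l² = 601 - 5² = 601 - 25 = 576
l = 24
Check: 5² + 24² = 25 + 576 = 601 ✓

601 = 5² + 24²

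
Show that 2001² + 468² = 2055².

Compute a² + b² = 2001² + 468² = 4004001 + 219024 = 4223025
Compute c² = 2055² = 4223025
Since 4223025 = 4223025, confirmed.

Yes, it is a Pythagorean triple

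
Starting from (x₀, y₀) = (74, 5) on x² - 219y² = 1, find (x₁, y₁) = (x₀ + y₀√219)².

Solutions to x² - Dy² = 1 are generated by powers of (x₀ + y₀√D).
The next solution satisfies x₁ + y₁√219 = (x₀ + y₀√219)², giving:
x₁ = x₀² + 219y₀² = 74² + 219·5² = 5476 + 5475 = 10951
y₁ = 2x₀y₀ = 2·74·5 = 740

Verify: 10951² - 219·740² = 119924401 - 119924400 = 1 ✓

x = 10951, y = 740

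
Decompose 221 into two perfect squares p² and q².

We need to find integers p, q > 0 such that p² + q² = 221.
Trying p = 5: q² = 221 - 5² = 221 - 25 = 196
q = 14
Check: 5² + 14² = 25 + 196 = 221 ✓

221 = 5² + 14²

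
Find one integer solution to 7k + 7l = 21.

Step 1: Check solvability.
gcd(7, 7) = 7
Since 7 divides 21, solutions exist.

Step 2: Apply extended Euclidean algorithm to find gcd.
We find integers such that 7*x0 + 7*y0 = 7

Step 3: Scale the particular solution.
Multiply by 21/7 = 3:
k = 0, l = 3

Step 4: Verify.
7*(0) + 7*(3) = 21 = 21 ✓

k = 0, l = 3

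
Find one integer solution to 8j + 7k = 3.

Step 1: Check solvability.
gcd(8, 7) = 1
Since 1 divides 3, solutions exist.

Step 2: Apply extended Euclidean algorithm to find gcd.
We find integers such that 8*x0 + 7*y0 = 1

Step 3: Scale the particular solution.
Multiply by 3/1 = 3:
j = 3, k = -3

Step 4: Verify.
8*(3) + 7*(-3) = 3 = 3 ✓

j = 3, k = -3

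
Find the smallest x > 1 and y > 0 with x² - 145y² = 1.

We seek the smallest positive integers (x, y) with x² - 145y² = 1, i.e., x² = 145y² + 1.
Try successive y values:
y = 1: x² = 145·1² + 1 = 146, not a perfect square
y = 2: x² = 145·2² + 1 = 581, not a perfect square
y = 3: x² = 145·3² + 1 = 1306, not a perfect square
... continuing the search (or via continued fractions) ...
y = 24: x² = 145·24² + 1 = 83521, x = 289 ✓

Verify: 289² - 145·24² = 83521 - 83520 = 1 ✓

x = 289, y = 24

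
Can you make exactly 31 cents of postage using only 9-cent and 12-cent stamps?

We need non-negative x, y with 9x + 12y = 31.
gcd(9, 12) = 3, and 3 does not divide 31.
No integer solutions exist, so certainly no non-negative ones.

No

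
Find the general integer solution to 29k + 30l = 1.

Step 1: Compute gcd(29, 30) = 1.
Since 1 divides 1, solutions exist.

Step 2: Find a particular solution using extended Euclidean algorithm.
We get k₀ = -1, l₀ = 1.
Check: 29*-1 + 30*1 = 1 = 1 ✓

Step 3: Write the general solution.
k = -1 + (30/1)t = -1 + 30t
l = 1 - (29/1)t = 1 - 29t
for any integer t.

k = -1 + 30t, l = 1 - 29t for integer t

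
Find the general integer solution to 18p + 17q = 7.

Step 1: Compute gcd(18, 17) = 1.
Since 1 divides 7, solutions exist.

Step 2: Find a particular solution using extended Euclidean algorithm.
We get p₀ = 7, q₀ = -7.
Check: 18*7 + 17*-7 = 7 = 7 ✓

Step 3: Write the general solution.
p = 7 + (17/1)t = 7 + 17t
q = -7 - (18/1)t = -7 - 18t
for any integer t.

p = 7 + 17t, q = -7 - 18t for integer t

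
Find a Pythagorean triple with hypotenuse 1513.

We need a² + b² = 1513² = 2289169.
Trying: 55² + 1512² = 3025 + 2286144 = 2289169 ✓

(55, 1512, 1513)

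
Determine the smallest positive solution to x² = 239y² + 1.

We seek the smallest positive integers (x, y) with x² - 239y² = 1, i.e., x² = 239y² + 1.
Try successive y values:
y = 1: x² = 239·1² + 1 = 240, not a perfect square
y = 2: x² = 239·2² + 1 = 957, not a perfect square
y = 3: x² = 239·3² + 1 = 2152, not a perfect square
... continuing the search (or via continued fractions) ...
y = 400729: x² = 239·400729² + 1 = 38379511814400, x = 6195120 ✓

Verify: 6195120² - 239·400729² = 38379511814400 - 38379511814399 = 1 ✓

x = 6195120, y = 400729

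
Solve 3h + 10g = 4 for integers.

Step 1: Check solvability.
gcd(3, 10) = 1
Since 1 divides 4, solutions exist.

Step 2: Apply extended Euclidean algorithm to find gcd.
We find integers such that 3*x0 + 10*y0 = 1

Step 3: Scale the particular solution.
Multiply by 4/1 = 4:
h = -12, g = 4

Step 4: Verify.
3*(-12) + 10*(4) = 4 = 4 ✓

h = -12, g = 4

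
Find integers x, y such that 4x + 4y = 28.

Step 1: Check solvability.
gcd(4, 4) = 4
Since 4 divides 28, solutions exist.

Step 2: Apply extended Euclidean algorithm to find gcd.
We find integers such that 4*x0 + 4*y0 = 4

Step 3: Scale the particular solution.
Multiply by 28/4 = 7:
x = 0, y = 7

Step 4: Verify.
4*(0) + 4*(7) = 28 = 28 ✓

x = 0, y = 7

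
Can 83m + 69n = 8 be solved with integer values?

Step 1: Compute gcd(83, 69).
gcd(83, 69) = 1

Step 2: Check divisibility.
Does 1 divide 8? 8 = 1 x 8, so yes.

By the theorem on linear Diophantine equations, 83m + 69n = 8 has integer solutions if and only if gcd(83, 69) divides 8. Since 1 | 8, solutions exist.

Yes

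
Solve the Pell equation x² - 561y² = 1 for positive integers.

We seek the smallest positive integers (x, y) with x² - 561y² = 1, i.e., x² = 561y² + 1.
Try successive y values:
y = 1: x² = 561·1² + 1 = 562, not a perfect square
y = 2: x² = 561·2² + 1 = 2245, not a perfect square
y = 3: x² = 561·3² + 1 = 5050, not a perfect square
... continuing the search (or via continued fractions) ...
y = 22072: x² = 561·22072² + 1 = 273304156225, x = 522785 ✓

Verify: 522785² - 561·22072² = 273304156225 - 273304156224 = 1 ✓

x = 522785, y = 22072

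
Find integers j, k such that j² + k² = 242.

We need to find integers j, k > 0 such that j² + k² = 242.
Trying j = 11: k² = 242 - 11² = 242 - 121 = 121
k = 11
Check: 11² + 11² = 121 + 121 = 242 ✓

242 = 11² + 11²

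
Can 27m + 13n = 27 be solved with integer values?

Step 1: Compute gcd(27, 13).
gcd(27, 13) = 1

Step 2: Check divisibility.
Does 1 divide 27? 27 = 1 x 27, so yes.

By the theorem on linear Diophantine equations, 27m + 13n = 27 has integer solutions if and only if gcd(27, 13) divides 27. Since 1 | 27, solutions exist.

Yes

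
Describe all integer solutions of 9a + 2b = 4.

Step 1: Compute gcd(9, 2) = 1.
Since 1 divides 4, solutions exist.

Step 2: Find a particular solution using extended Euclidean algorithm.
We get a₀ = 4, b₀ = -16.
Check: 9*4 + 2*-16 = 4 = 4 ✓

Step 3: Write the general solution.
a = 4 + (2/1)t = 4 + 2t
b = -16 - (9/1)t = -16 - 9t
for any integer t.

a = 4 + 2t, b = -16 - 9t for integer t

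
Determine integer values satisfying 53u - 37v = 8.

Step 1: Check solvability.
gcd(53, 37) = 1
Since 1 divides 8, solutions exist.

Step 2: Apply extended Euclidean algorithm to find gcd.
We find integers such that 53*x0 + 37*y0 = 1

Step 3: Scale the particular solution.
Multiply by 8/1 = 8:
u = 56, v = 80

Step 4: Verify.
53*(56) - 37*(80) = 8 = 8 ✓

u = 56, v = 80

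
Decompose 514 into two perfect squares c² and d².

We need to find integers c, d > 0 such that c² + d² = 514.
Trying c = 15: d² = 514 - 15² = 514 - 225 = 289
d = 17
Check: 15² + 17² = 225 + 289 = 514 ✓

514 = 15² + 17²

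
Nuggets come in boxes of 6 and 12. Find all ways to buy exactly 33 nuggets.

We need non-negative integers (x, y) with 6x + 12y = 33.
For each x in 0..5, check if 33 - 6x is a non-negative multiple of 12.
No x yields an integer y ≥ 0.

No solution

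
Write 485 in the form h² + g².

We need to find integers h, g > 0 such that h² + g² = 485.
Trying h = 1: g² = 485 - 1² = 485 - 1 = 484
g = 22
Check: 1² + 22² = 1 + 484 = 485 ✓

485 = 1² + 22²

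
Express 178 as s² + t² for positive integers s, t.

We need to find integers s, t > 0 such that s² + t² = 178.
Trying s = 3: t² = 178 - 3² = 178 - 9 = 169
t = 13
Check: 3² + 13² = 9 + 169 = 178 ✓

178 = 3² + 13²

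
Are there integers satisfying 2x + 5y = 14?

Step 1: Compute gcd(2, 5).
gcd(2, 5) = 1

Step 2: Check divisibility.
Does 1 divide 14? 14 = 1 x 14, so yes.

By the theorem on linear Diophantine equations, 2x + 5y = 14 has integer solutions if and only if gcd(2, 5) divides 14. Since 1 | 14, solutions exist.

Yes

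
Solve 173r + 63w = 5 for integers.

Step 1: Check solvability.
gcd(173, 63) = 1
Since 1 divides 5, solutions exist.

Step 2: Apply extended Euclidean algorithm to find gcd.
We find integers such that 173*x0 + 63*y0 = 1

Step 3: Scale the particular solution.
Multiply by 5/1 = 5:
r = -20, w = 55

Step 4: Verify.
173*(-20) + 63*(55) = 5 = 5 ✓

r = -20, w = 55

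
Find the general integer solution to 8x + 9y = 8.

Step 1: Compute gcd(8, 9) = 1.
Since 1 divides 8, solutions exist.

Step 2: Find a particular solution using extended Euclidean algorithm.
We get x₀ = -8, y₀ = 8.
Check: 8*-8 + 9*8 = 8 = 8 ✓

Step 3: Write the general solution.
x = -8 + (9/1)t = -8 + 9t
y = 8 - (8/1)t = 8 - 8t
for any integer t.

x = -8 + 9t, y = 8 - 8t for integer t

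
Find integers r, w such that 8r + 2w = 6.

Step 1: Check solvability.
gcd(8, 2) = 2
Since 2 divides 6, solutions exist.

Step 2: Apply extended Euclidean algorithm to find gcd.
We find integers such that 8*x0 + 2*y0 = 2

Step 3: Scale the particular solution.
Multiply by 6/2 = 3:
r = 0, w = 3

Step 4: Verify.
8*(0) + 2*(3) = 6 = 6 ✓

r = 0, w = 3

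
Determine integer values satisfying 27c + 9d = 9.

Step 1: Check solvability.
gcd(27, 9) = 9
Since 9 divides 9, solutions exist.

Step 2: Apply extended Euclidean algorithm to find gcd.
We find integers such that 27*x0 + 9*y0 = 9

Step 3: Scale the particular solution.
Multiply by 9/9 = 1:
c = 0, d = 1

Step 4: Verify.
27*(0) + 9*(1) = 9 = 9 ✓

c = 0, d = 1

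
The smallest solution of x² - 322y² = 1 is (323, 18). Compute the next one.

Solutions to x² - Dy² = 1 are generated by powers of (x₀ + y₀√D).
The next solution satisfies x₁ + y₁√322 = (x₀ + y₀√322)², giving:
x₁ = x₀² + 322y₀² = 323² + 322·18² = 104329 + 104328 = 208657
y₁ = 2x₀y₀ = 2·323·18 = 11628

Verify: 208657² - 322·11628² = 43537743649 - 43537743648 = 1 ✓

x = 208657, y = 11628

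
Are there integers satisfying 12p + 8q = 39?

Step 1: Compute gcd(12, 8).
gcd(12, 8) = 4

Step 2: Check divisibility.
Does 4 divide 39? 39 = 4 x 9 + 3, so no.

By the theorem on linear Diophantine equations, 12p + 8q = 39 has integer solutions if and only if gcd(12, 8) divides 39. Since 4 does not divide 39, no solutions exist.

No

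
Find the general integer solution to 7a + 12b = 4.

Step 1: Compute gcd(7, 12) = 1.
Since 1 divides 4, solutions exist.

Step 2: Find a particular solution using extended Euclidean algorithm.
We get a₀ = -20, b₀ = 12.
Check: 7*-20 + 12*12 = 4 = 4 ✓

Step 3: Write the general solution.
a = -20 + (12/1)t = -20 + 12t
b = 12 - (7/1)t = 12 - 7t
for any integer t.

a = -20 + 12t, b = 12 - 7t for integer t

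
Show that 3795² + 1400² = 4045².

Compute a² + b² = 3795² + 1400² = 14402025 + 1960000 = 16362025
Compute c² = 4045² = 16362025
Since 16362025 = 16362025, confirmed.

Yes, it is a Pythagorean triple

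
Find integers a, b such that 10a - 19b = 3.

Step 1: Check solvability.
gcd(10, 19) = 1
Since 1 divides 3, solutions exist.

Step 2: Apply extended Euclidean algorithm to find gcd.
We find integers such that 10*x0 + 19*y0 = 1

Step 3: Scale the particular solution.
Multiply by 3/1 = 3:
a = 6, b = 3

Step 4: Verify.
10*(6) - 19*(3) = 3 = 3 ✓

a = 6, b = 3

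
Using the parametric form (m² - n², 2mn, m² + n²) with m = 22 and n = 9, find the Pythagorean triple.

a = m² - n² = 22² - 9² = 484 - 81 = 403
b = 2mn = 2·22·9 = 396
c = m² + n² = 484 + 81 = 565
Verify: 403² + 396² = 162409 + 156816 = 319225 = 565² ✓

(403, 396, 565)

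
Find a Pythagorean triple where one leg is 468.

We need the other leg and hypotenuse such that 468² + x² = c².
Take x = 595, c = 757: 468² + 595² = 219024 + 354025 = 573049 = 757² ✓
Triple: (595, 468, 757)

(595, 468, 757)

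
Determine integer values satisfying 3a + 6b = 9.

Step 1: Check solvability.
gcd(3, 6) = 3
Since 3 divides 9, solutions exist.

Step 2: Apply extended Euclidean algorithm to find gcd.
We find integers such that 3*x0 + 6*y0 = 3

Step 3: Scale the particular solution.
Multiply by 9/3 = 3:
a = 3, b = 0

Step 4: Verify.
3*(3) + 6*(0) = 9 = 9 ✓

a = 3, b = 0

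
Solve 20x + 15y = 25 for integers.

Step 1: Check solvability.
gcd(20, 15) = 5
Since 5 divides 25, solutions exist.

Step 2: Apply extended Euclidean algorithm to find gcd.
We find integers such that 20*x0 + 15*y0 = 5

Step 3: Scale the particular solution.
Multiply by 25/5 = 5:
x = 5, y = -5

Step 4: Verify.
20*(5) + 15*(-5) = 25 = 25 ✓

x = 5, y = -5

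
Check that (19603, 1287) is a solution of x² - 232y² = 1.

Compute x² = 19603² = 384277609
Compute 232y² = 232·1287² = 232·1656369 = 384277608
x² - 232y² = 384277609 - 384277608 = 1
Since this equals 1, (19603, 1287) is a solution.

Yes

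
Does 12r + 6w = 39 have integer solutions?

Step 1: Compute gcd(12, 6).
gcd(12, 6) = 6

Step 2: Check divisibility.
Does 6 divide 39? 39 = 6 x 6 + 3, so no.

By the theorem on linear Diophantine equations, 12r + 6w = 39 has integer solutions if and only if gcd(12, 6) divides 39. Since 6 does not divide 39, no solutions exist.

No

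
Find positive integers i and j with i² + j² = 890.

We need to find integers i, j > 0 such that i² + j² = 890.
Trying i = 7: j² = 890 - 7² = 890 - 49 = 841
j = 29
Check: 7² + 29² = 49 + 841 = 890 ✓

890 = 7² + 29²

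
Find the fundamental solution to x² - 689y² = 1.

We seek the smallest positive integers (x, y) with x² - 689y² = 1, i.e., x² = 689y² + 1.
Try successive y values:
y = 1: x² = 689·1² + 1 = 690, not a perfect square
y = 2: x² = 689·2² + 1 = 2757, not a perfect square
y = 3: x² = 689·3² + 1 = 6202, not a perfect square
... continuing the search (or via continued fractions) ...
y = 4: x² = 689·4² + 1 = 11025, x = 105 ✓

Verify: 105² - 689·4² = 11025 - 11024 = 1 ✓

x = 105, y = 4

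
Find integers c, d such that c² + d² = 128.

We need to find integers c, d > 0 such that c² + d² = 128.
Trying c = 8: d² = 128 - 8² = 128 - 64 = 64
d = 8
Check: 8² + 8² = 64 + 64 = 128 ✓

128 = 8² + 8²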